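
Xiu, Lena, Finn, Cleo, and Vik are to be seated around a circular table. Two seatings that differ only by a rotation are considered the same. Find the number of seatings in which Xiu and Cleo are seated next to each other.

Glue Xiu and Cleo into a block (2 internal orders). Seating 4 units around a circle gives (3)! arrangements.
So 2 × (3)! = 2 × 6 = 12.

12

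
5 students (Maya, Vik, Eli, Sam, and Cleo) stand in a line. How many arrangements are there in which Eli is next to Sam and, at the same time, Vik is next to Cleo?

24

Treat {Eli,Sam} as one block (2 orders) and {Vik,Cleo} as another (2 orders).
That leaves 3 units to arrange: 2 × 2 × 3! = 4 × 6 = 24.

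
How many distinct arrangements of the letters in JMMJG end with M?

12

Fix M in the last position and arrange the remaining 4 letters.
Those 4 letters have J appearing twice, giving (4)!/(2!) = 12.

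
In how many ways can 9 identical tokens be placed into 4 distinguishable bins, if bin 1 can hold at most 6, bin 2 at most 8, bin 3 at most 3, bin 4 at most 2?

By stars and bars, unrestricted non-negative solutions to x_1+…+x_4 = 9 number C(9+3,3) = 220.
Subtract solutions that violate a single cap (substitute x_i' = x_i − (cap_i+1)): x_1 ≥ 7 gives C(5,3) = 10; x_2 ≥ 9 gives C(3,3) = 1; x_3 ≥ 4 gives C(8,3) = 56; x_4 ≥ 3 gives C(9,3) = 84. Together 151.
Add back pairs where two caps are both exceeded: 0 + 0 + 0 + 0 + 0 + 10 = 10.
By inclusion–exclusion the count is 220 − 151 + 10 = 79.

79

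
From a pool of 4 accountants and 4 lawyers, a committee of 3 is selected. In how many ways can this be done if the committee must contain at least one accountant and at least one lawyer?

48

With no constraint there are C(8,3) = 56 possible selections.
Selections missing a whole group: no accountants → C(4,3) = 4; no lawyers → C(4,3) = 4.
Both groups omitted at once is impossible, so 56 − 8 = 48.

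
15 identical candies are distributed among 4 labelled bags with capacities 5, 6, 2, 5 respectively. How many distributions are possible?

Ignoring the caps, the number of non-negative solutions to x_1+…+x_4 = 15 is C(18,3) = 816.
Subtract solutions that violate a single cap (substitute x_i' = x_i − (cap_i+1)): x_1 ≥ 6 gives C(12,3) = 220; x_2 ≥ 7 gives C(11,3) = 165; x_3 ≥ 3 gives C(15,3) = 455; x_4 ≥ 6 gives C(12,3) = 220. Together 1060.
Add back pairs where two caps are both exceeded: 10 + 84 + 20 + 56 + 10 + 84 = 264.
Subtract triples: 0 + 0 + 1 + 0 = 1.
By inclusion–exclusion the count is 816 − 1060 + 264 − 1 = 19.

19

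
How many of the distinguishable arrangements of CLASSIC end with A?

180

With the last slot taken by A, it remains to arrange the other 6 letters (CLSSIC).
Those 6 letters have C appearing twice and S appearing twice, giving (6)!/(2!·2!) = 180.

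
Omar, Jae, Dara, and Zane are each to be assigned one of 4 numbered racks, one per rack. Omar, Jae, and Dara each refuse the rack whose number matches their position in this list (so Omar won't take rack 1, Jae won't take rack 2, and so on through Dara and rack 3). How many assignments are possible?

11

Let Aᵢ (for i ∈ {1, 2, 3}) be the placements that put person i in their forbidden rack. Any j of these fix j positions, leaving (4−j)! ways to fill the rest, and there are C(3,j) ways to pick which j.
By inclusion–exclusion, the number of valid placements is Σ_{j=0}^{3} (−1)^j C(3,j)·(4−j)!.
Computing: 24 − 18 + 6 − 1 = 11.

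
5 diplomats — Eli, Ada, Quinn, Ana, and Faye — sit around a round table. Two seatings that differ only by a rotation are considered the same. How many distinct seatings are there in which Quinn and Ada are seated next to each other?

12

Treat {Quinn, Ada} as one unit (2 internal orders) and seat the resulting 4 units around the table: (3)! circular arrangements.
So 2 × (3)! = 2 × 6 = 12.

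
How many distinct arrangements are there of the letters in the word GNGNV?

GNGNV has 5 letters with G appearing twice and N appearing twice.
Dividing 5! = 120 by 2!·2! = 4 for the repeated letters gives 30.

30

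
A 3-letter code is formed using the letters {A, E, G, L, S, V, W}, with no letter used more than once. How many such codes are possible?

This is a permutation of 3 out of 7: P(7,3) = 7!/4!.
7 × 6 × 5 = 210.

210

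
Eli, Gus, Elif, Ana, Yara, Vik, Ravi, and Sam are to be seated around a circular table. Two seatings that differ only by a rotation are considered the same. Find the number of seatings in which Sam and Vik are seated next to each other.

Glue Sam and Vik into a block (2 internal orders). Seating 7 units around a circle gives (6)! arrangements.
So 2 × (6)! = 2 × 720 = 1440.

1440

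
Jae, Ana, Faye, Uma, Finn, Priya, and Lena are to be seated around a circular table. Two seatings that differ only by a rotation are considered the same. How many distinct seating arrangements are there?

Around a circle, 7 distinct people have 7!/7 = (6)! = 720 rotationally distinct seatings.

720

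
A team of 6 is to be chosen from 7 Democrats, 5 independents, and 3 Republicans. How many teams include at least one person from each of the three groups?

With no constraint there are C(15,6) = 5005 possible selections.
Subtract selections that omit an entire group: no Democrats → C(8,6) = 28; no independents → C(10,6) = 210; no Republicans → C(12,6) = 924.
Add back selections omitting two groups (i.e. drawn from a single group): C(7,6) + C(5,6) + C(3,6) = 7.
By inclusion–exclusion: 5005 − 1162 + 7 = 3850.

3850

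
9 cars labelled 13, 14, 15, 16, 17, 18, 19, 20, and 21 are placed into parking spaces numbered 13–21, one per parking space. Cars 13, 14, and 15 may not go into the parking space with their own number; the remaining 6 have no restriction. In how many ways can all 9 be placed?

Let Aᵢ (for i ∈ {13, 14, 15}) be the placements that put car i in its forbidden parking space. Any j of these fix j positions, leaving (9−j)! ways to fill the rest, and there are C(3,j) ways to pick which j.
By inclusion–exclusion, the number of valid placements is Σ_{j=0}^{3} (−1)^j C(3,j)·(9−j)!.
Computing: 362880 − 120960 + 15120 − 720 = 256320.

256320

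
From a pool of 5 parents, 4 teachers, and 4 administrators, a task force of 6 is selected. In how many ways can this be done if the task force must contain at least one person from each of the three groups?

With no constraint there are C(13,6) = 1716 possible selections.
Selections missing a whole group: no parents → C(8,6) = 28; no teachers → C(9,6) = 84; no administrators → C(9,6) = 84.
Add back selections omitting two groups (i.e. drawn from a single group): C(5,6) + C(4,6) + C(4,6) = 0.
By inclusion–exclusion: 1716 − 196 + 0 = 1520.

1520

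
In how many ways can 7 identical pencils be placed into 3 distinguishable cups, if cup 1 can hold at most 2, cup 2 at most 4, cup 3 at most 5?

12

By stars and bars, unrestricted non-negative solutions to x_1+…+x_3 = 7 number C(7+2,2) = 36.
Subtract solutions that violate a single cap (substitute x_i' = x_i − (cap_i+1)): x_1 ≥ 3 gives C(6,2) = 15; x_2 ≥ 5 gives C(4,2) = 6; x_3 ≥ 6 gives C(3,2) = 3. Together 24.
No two caps can be exceeded simultaneously, so the pair terms are all 0.
By inclusion–exclusion the count is 36 − 24 + 0 = 12.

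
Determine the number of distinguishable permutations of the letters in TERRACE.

TERRACE has 7 letters with E appearing twice and R appearing twice.
Dividing 7! = 5040 by 2!·2! = 4 for the repeated letters gives 1260.

1260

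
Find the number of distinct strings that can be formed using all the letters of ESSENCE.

Letter multiplicities in ESSENCE: C×1, E×3, N×1, S×2.
So there are 7! / (3!·2!) = 420 distinguishable arrangements.

420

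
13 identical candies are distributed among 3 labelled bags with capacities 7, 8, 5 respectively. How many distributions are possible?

33

By stars and bars, unrestricted non-negative solutions to x_1+…+x_3 = 13 number C(13+2,2) = 105.
Subtract solutions that violate a single cap (substitute x_i' = x_i − (cap_i+1)): x_1 ≥ 8 gives C(7,2) = 21; x_2 ≥ 9 gives C(6,2) = 15; x_3 ≥ 6 gives C(9,2) = 36. Together 72.
No two caps can be exceeded simultaneously, so the pair terms are all 0.
By inclusion–exclusion the count is 105 − 72 + 0 = 33.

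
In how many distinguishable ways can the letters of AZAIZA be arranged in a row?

The 6 letters of AZAIZA have repeats: A appearing 3 times and Z appearing twice.
So there are 6! / (3!·2!) = 60 distinguishable arrangements.

60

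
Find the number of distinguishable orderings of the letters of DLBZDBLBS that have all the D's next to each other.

Treat the 2 copies of D as a single block. The multiset to arrange is then {DD, B, B, B, L, L, S, Z}, 8 items in all.
That gives (8)!/(3!·2!) = 3360 arrangements.

3360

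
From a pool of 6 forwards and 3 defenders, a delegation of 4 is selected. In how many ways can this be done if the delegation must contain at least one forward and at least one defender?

111

Total 4-person selections from all 9: C(9,4) = 126.
Subtract selections that omit an entire group: no forwards → C(3,4) = 0; no defenders → C(6,4) = 15.
Both groups omitted at once is impossible, so 126 − 15 = 111.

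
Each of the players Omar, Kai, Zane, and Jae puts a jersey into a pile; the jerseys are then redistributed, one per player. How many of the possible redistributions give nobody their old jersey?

Count assignments avoiding every fixed point. For any j of the 4 players fixed to their old jersey, the other 4−j can be arranged in (4−j)! ways.
By inclusion–exclusion this is Σ_{j=0}^{4} (−1)^j C(4,j)·(4−j)!.
Computing: 24 − 24 + 12 − 4 + 1 = 9.

9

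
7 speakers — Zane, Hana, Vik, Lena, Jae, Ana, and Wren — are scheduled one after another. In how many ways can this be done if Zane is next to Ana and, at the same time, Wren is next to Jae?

480

Treat {Zane,Ana} as one block (2 orders) and {Wren,Jae} as another (2 orders).
That leaves 5 units to arrange: 2 × 2 × 5! = 4 × 120 = 480.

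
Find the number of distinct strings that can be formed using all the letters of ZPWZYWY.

630

Letter multiplicities in ZPWZYWY: P×1, W×2, Y×2, Z×2.
So there are 7! / (2!·2!·2!) = 630 distinguishable arrangements.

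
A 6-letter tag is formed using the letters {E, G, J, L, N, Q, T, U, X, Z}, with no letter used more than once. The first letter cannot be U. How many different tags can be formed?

136080

The first letter has 10−1 = 9 choices (anything except U).
The remaining 5 letters are filled from the other 9 symbols without repetition: 9 × 8 × 7 × 6 × 5 = 15120.
Total: 9 × 15120 = 136080.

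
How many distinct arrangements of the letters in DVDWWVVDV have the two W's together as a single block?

Treat the 2 copies of W as a single block. The multiset to arrange is then {WW, D, D, D, V, V, V, V}, 8 items in all.
That gives (8)!/(4!·3!) = 280 arrangements.

280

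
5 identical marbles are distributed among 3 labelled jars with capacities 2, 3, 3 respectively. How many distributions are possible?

Ignoring the caps, the number of non-negative solutions to x_1+…+x_3 = 5 is C(7,2) = 21.
Subtract solutions that violate a single cap (substitute x_i' = x_i − (cap_i+1)): x_1 ≥ 3 gives C(4,2) = 6; x_2 ≥ 4 gives C(3,2) = 3; x_3 ≥ 4 gives C(3,2) = 3. Together 12.
No two caps can be exceeded simultaneously, so the pair terms are all 0.
By inclusion–exclusion the count is 21 − 12 + 0 = 9.

9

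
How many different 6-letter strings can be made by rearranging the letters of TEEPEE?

Letter multiplicities in TEEPEE: E×4, P×1, T×1.
Dividing 6! = 720 by 4! = 24 for the repeated letters gives 30.

30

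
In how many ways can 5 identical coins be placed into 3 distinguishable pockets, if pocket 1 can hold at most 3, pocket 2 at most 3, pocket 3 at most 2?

9

By stars and bars, unrestricted non-negative solutions to x_1+…+x_3 = 5 number C(5+2,2) = 21.
Subtract solutions that violate a single cap (substitute x_i' = x_i − (cap_i+1)): x_1 ≥ 4 gives C(3,2) = 3; x_2 ≥ 4 gives C(3,2) = 3; x_3 ≥ 3 gives C(4,2) = 6. Together 12.
No two caps can be exceeded simultaneously, so the pair terms are all 0.
By inclusion–exclusion the count is 21 − 12 + 0 = 9.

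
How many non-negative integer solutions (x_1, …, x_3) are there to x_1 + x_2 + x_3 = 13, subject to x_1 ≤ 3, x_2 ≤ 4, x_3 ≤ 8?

Without the upper bounds there are C(15,2) = 105 ways to split 13 among 3 variables.
Subtract solutions that violate a single cap (substitute x_i' = x_i − (cap_i+1)): x_1 ≥ 4 gives C(11,2) = 55; x_2 ≥ 5 gives C(10,2) = 45; x_3 ≥ 9 gives C(6,2) = 15. Together 115.
Add back pairs where two caps are both exceeded: 15 + 1 + 0 = 16.
By inclusion–exclusion the count is 105 − 115 + 16 = 6.

6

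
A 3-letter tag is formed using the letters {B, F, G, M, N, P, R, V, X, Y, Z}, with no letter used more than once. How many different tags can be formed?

This is a permutation of 3 out of 11: P(11,3) = 11!/8!.
11 × 10 × 9 = 990.

990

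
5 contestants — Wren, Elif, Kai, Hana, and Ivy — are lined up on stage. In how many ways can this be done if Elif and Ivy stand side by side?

Glue Elif and Ivy into one block (2 internal orders), leaving 4 units to arrange in a row.
That gives 2 × 4! = 2 × 24 = 48.

48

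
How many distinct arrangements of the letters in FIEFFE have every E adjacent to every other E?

20

Treat the 2 copies of E as a single block. The multiset to arrange is then {EE, F, F, F, I}, 5 items in all.
That gives (5)!/(3!) = 20 arrangements.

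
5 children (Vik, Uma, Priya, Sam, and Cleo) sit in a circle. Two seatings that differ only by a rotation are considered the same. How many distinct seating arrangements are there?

24

Fix one person's seat to break rotational symmetry; the remaining 4 people can be arranged in (4)! = 24 ways.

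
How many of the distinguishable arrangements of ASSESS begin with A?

With the first slot taken by A, it remains to arrange the other 5 letters (SSESS).
Those 5 letters have S appearing 4 times, giving (5)!/(4!) = 5.

5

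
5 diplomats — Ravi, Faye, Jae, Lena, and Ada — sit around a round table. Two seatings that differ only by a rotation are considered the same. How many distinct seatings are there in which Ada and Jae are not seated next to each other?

12

Without the restriction there are (4)! = 24 seatings.
Seatings with Ada beside Jae: treat them as a block with 2 internal orders, giving 2 × (3)! = 12.
Subtracting, 24 − 12 = 12.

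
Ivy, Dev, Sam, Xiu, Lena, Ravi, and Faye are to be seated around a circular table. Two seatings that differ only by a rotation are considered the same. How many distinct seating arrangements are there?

Seat Ivy anywhere (absorbing the rotational symmetry), then permute the other 6: (6)! = 720.

720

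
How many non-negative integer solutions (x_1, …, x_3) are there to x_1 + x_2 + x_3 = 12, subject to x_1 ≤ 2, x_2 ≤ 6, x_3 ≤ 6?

6

Ignoring the caps, the number of non-negative solutions to x_1+…+x_3 = 12 is C(14,2) = 91.
Subtract solutions that violate a single cap (substitute x_i' = x_i − (cap_i+1)): x_1 ≥ 3 gives C(11,2) = 55; x_2 ≥ 7 gives C(7,2) = 21; x_3 ≥ 7 gives C(7,2) = 21. Together 97.
Add back pairs where two caps are both exceeded: 6 + 6 + 0 = 12.
By inclusion–exclusion the count is 91 − 97 + 12 = 6.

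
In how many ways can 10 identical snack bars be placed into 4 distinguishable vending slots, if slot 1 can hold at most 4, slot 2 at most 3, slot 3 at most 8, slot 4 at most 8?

Ignoring the caps, the number of non-negative solutions to x_1+…+x_4 = 10 is C(13,3) = 286.
Subtract solutions that violate a single cap (substitute x_i' = x_i − (cap_i+1)): x_1 ≥ 5 gives C(8,3) = 56; x_2 ≥ 4 gives C(9,3) = 84; x_3 ≥ 9 gives C(4,3) = 4; x_4 ≥ 9 gives C(4,3) = 4. Together 148.
Add back pairs where two caps are both exceeded: 4 + 0 + 0 + 0 + 0 + 0 = 4.
By inclusion–exclusion the count is 286 − 148 + 4 = 142.

142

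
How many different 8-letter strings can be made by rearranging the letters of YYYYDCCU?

840

The 8 letters of YYYYDCCU have repeats: C appearing twice and Y appearing 4 times.
The number of distinct arrangements is 8!/(4!·2!) = 40320/48 = 840.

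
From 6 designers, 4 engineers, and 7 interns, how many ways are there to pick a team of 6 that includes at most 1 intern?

Split by how many interns are chosen (0 through 1).
Sum: C(7,0)·C(10,6) + C(7,1)·C(10,5) = 210 + 1764 = 1974.

1974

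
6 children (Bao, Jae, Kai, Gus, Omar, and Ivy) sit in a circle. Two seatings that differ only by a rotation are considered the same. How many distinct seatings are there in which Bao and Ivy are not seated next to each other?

All circular seatings of 6 people number (5)! = 120.
Seatings with Bao beside Ivy: treat them as a block with 2 internal orders, giving 2 × (4)! = 48.
Subtracting, 120 − 48 = 72.

72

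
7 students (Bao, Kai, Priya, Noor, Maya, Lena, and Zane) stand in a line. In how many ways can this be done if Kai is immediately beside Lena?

1440

Place the 5 others and the Kai-Lena pair as 6 objects in a line; the pair has 2 internal arrangements.
So the count is 2·(6)! = 1440.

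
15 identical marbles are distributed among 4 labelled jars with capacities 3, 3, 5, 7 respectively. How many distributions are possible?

20

Without the upper bounds there are C(18,3) = 816 ways to split 15 among 4 jars.
Subtract solutions that violate a single cap (substitute x_i' = x_i − (cap_i+1)): x_1 ≥ 4 gives C(14,3) = 364; x_2 ≥ 4 gives C(14,3) = 364; x_3 ≥ 6 gives C(12,3) = 220; x_4 ≥ 8 gives C(10,3) = 120. Together 1068.
Add back pairs where two caps are both exceeded: 120 + 56 + 20 + 56 + 20 + 4 = 276.
Subtract triples: 4 + 0 + 0 + 0 = 4.
By inclusion–exclusion the count is 816 − 1068 + 276 − 4 = 20.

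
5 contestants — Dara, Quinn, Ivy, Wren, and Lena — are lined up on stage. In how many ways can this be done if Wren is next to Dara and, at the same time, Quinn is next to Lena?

Treat {Wren,Dara} as one block (2 orders) and {Quinn,Lena} as another (2 orders).
That leaves 3 units to arrange: 2 × 2 × 3! = 4 × 6 = 24.

24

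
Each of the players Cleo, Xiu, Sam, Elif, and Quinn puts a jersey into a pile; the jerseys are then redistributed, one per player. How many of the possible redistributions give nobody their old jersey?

44

Let Aᵢ be the assignments in which player i gets their old jersey. We want the size of the complement of A₁∪…∪A_5.
By inclusion–exclusion this is Σ_{j=0}^{5} (−1)^j C(5,j)·(5−j)!.
Computing: 120 − 120 + 60 − 20 + 5 − 1 = 44.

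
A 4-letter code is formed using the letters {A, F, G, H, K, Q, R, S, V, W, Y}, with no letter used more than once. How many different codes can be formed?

With no repetition, fill the 4 letters in order: 11 choices, then 10, down to 8.
That product is 11 × 10 × 9 × 8 = 7920.

7920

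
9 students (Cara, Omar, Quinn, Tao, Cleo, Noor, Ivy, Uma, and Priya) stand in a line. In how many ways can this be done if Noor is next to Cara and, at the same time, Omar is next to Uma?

Treat {Noor,Cara} as one block (2 orders) and {Omar,Uma} as another (2 orders).
That leaves 7 units to arrange: 2 × 2 × 7! = 4 × 5040 = 20160.

20160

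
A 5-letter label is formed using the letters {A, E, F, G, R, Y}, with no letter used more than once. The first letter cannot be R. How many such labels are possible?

The first letter has 6−1 = 5 choices (anything except R).
The remaining 4 letters are filled from the other 5 symbols without repetition: 5 × 4 × 3 × 2 = 120.
Total: 5 × 120 = 600.

600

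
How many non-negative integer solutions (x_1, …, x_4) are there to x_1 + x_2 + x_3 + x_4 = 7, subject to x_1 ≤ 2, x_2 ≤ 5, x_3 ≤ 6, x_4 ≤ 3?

Without the upper bounds there are C(10,3) = 120 ways to split 7 among 4 variables.
Subtract solutions that violate a single cap (substitute x_i' = x_i − (cap_i+1)): x_1 ≥ 3 gives C(7,3) = 35; x_2 ≥ 6 gives C(4,3) = 4; x_3 ≥ 7 gives C(3,3) = 1; x_4 ≥ 4 gives C(6,3) = 20. Together 60.
Add back pairs where two caps are both exceeded: 0 + 0 + 1 + 0 + 0 + 0 = 1.
By inclusion–exclusion the count is 120 − 60 + 1 = 61.

61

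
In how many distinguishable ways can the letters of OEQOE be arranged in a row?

OEQOE has 5 letters with E appearing twice and O appearing twice.
The number of distinct arrangements is 5!/(2!·2!) = 120/4 = 30.

30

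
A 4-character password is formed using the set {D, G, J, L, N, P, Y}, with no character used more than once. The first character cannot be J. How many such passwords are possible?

720

The first character has 7−1 = 6 choices (anything except J).
The remaining 3 characters are filled from the other 6 symbols without repetition: 6 × 5 × 4 = 120.
Total: 6 × 120 = 720.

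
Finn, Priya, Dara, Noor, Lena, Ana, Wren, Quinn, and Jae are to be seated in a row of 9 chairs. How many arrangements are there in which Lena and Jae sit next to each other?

Treat {Lena, Jae} as a single unit. There are 8 units to order, and the pair itself can be ordered 2 ways.
That gives 2 × 8! = 2 × 40320 = 80640.

80640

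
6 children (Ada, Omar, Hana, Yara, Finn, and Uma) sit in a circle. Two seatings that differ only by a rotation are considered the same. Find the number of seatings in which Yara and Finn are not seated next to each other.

All circular seatings of 6 people number (5)! = 120.
Those with Yara next to Finn: fuse the pair into one unit and seat 5 units around a circle — 2·(4)! = 48.
Subtracting, 120 − 48 = 72.

72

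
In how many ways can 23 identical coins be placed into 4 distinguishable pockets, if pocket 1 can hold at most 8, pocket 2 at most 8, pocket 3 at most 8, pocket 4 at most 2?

Ignoring the caps, the number of non-negative solutions to x_1+…+x_4 = 23 is C(26,3) = 2600.
Subtract solutions that violate a single cap (substitute x_i' = x_i − (cap_i+1)): x_1 ≥ 9 gives C(17,3) = 680; x_2 ≥ 9 gives C(17,3) = 680; x_3 ≥ 9 gives C(17,3) = 680; x_4 ≥ 3 gives C(23,3) = 1771. Together 3811.
Add back pairs where two caps are both exceeded: 56 + 56 + 364 + 56 + 364 + 364 = 1260.
Subtract triples: 0 + 10 + 10 + 10 = 30.
By inclusion–exclusion the count is 2600 − 3811 + 1260 − 30 = 19.

19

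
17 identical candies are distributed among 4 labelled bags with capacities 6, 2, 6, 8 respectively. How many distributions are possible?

46

Without the upper bounds there are C(20,3) = 1140 ways to split 17 among 4 bags.
Subtract solutions that violate a single cap (substitute x_i' = x_i − (cap_i+1)): x_1 ≥ 7 gives C(13,3) = 286; x_2 ≥ 3 gives C(17,3) = 680; x_3 ≥ 7 gives C(13,3) = 286; x_4 ≥ 9 gives C(11,3) = 165. Together 1417.
Add back pairs where two caps are both exceeded: 120 + 20 + 4 + 120 + 56 + 4 = 324.
Subtract triples: 1 + 0 + 0 + 0 = 1.
By inclusion–exclusion the count is 1140 − 1417 + 324 − 1 = 46.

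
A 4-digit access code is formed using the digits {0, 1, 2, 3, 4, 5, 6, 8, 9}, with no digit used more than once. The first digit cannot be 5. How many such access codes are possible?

2688

The first digit has 9−1 = 8 choices (anything except 5).
The remaining 3 digits are filled from the other 8 symbols without repetition: 8 × 7 × 6 = 336.
Total: 8 × 336 = 2688.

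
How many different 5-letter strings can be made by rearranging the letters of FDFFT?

The 5 letters of FDFFT have repeats: F appearing 3 times.
Dividing 5! = 120 by 3! = 6 for the repeated letters gives 20.

20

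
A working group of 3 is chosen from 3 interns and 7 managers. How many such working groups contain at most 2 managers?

Split by how many managers are chosen (0 through 2).
Sum: C(7,0)·C(3,3) + C(7,1)·C(3,2) + C(7,2)·C(3,1) = 1 + 21 + 63 = 85.

85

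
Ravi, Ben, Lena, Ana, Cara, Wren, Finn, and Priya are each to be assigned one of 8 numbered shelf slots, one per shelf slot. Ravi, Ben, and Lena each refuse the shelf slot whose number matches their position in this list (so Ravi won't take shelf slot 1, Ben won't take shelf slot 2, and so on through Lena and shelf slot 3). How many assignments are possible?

Let Aᵢ (for i ∈ {1, 2, 3}) be the placements that put person i in their forbidden shelf slot. Any j of these fix j positions, leaving (8−j)! ways to fill the rest, and there are C(3,j) ways to pick which j.
By inclusion–exclusion, the number of valid placements is Σ_{j=0}^{3} (−1)^j C(3,j)·(8−j)!.
Computing: 40320 − 15120 + 2160 − 120 = 27240.

27240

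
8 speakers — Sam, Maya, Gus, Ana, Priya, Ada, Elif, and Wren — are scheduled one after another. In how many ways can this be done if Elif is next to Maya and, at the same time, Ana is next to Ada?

2880

Treat {Elif,Maya} as one block (2 orders) and {Ana,Ada} as another (2 orders).
That leaves 6 units to arrange: 2 × 2 × 6! = 4 × 720 = 2880.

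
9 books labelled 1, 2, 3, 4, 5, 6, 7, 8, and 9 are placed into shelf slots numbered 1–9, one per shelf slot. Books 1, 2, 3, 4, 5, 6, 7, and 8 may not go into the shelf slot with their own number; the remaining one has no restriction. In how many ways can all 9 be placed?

148329

Let Aᵢ (for 1 ≤ i ≤ 8) be the placements that put book i in its forbidden shelf slot. Any j of these fix j positions, leaving (9−j)! ways to fill the rest, and there are C(8,j) ways to pick which j.
By inclusion–exclusion, the number of valid placements is Σ_{j=0}^{8} (−1)^j C(8,j)·(9−j)!.
Computing: 362880 − 322560 + 141120 − 40320 + 8400 − 1344 + 168 − 16 + 1 = 148329.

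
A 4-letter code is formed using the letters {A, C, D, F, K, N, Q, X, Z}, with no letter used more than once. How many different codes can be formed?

With no repetition, fill the 4 letters in order: 9 choices, then 8, down to 6.
That product is 9 × 8 × 7 × 6 = 3024.

3024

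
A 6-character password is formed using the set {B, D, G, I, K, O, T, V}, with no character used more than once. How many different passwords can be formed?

Choose and order 6 of the 8 symbols: the first character has 8 options, the next 7, and so on down to 3.
That product is 8 × 7 × 6 × 5 × 4 × 3 = 20160.

20160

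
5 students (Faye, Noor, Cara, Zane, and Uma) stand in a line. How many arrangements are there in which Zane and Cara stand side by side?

Place the 3 others and the Zane-Cara pair as 4 objects in a line; the pair has 2 internal arrangements.
So the count is 2·(4)! = 48.

48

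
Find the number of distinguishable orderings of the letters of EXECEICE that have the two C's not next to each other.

630

There are 8!/(4!·2!) = 840 arrangements of EXECEICE in total.
Arrangements with the C's together: treat CC as one letter, giving (7)!/(4!) = 210.
Subtracting, 840 − 210 = 630 arrangements keep the C's apart.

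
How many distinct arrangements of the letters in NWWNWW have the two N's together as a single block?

Treat the 2 copies of N as a single block. The multiset to arrange is then {NN, W, W, W, W}, 5 items in all.
That gives (5)!/(4!) = 5 arrangements.

5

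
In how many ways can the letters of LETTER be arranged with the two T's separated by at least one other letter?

Total arrangements of LETTER: 6!/(2!·2!) = 180.
Arrangements with the T's together: treat TT as one letter, giving (5)!/(2!) = 60.
Subtracting, 180 − 60 = 120 arrangements keep the T's apart.

120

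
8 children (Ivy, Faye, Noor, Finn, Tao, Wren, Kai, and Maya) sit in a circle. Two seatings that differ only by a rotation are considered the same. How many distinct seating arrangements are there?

5040

Fix one person's seat to break rotational symmetry; the remaining 7 people can be arranged in (7)! = 5040 ways.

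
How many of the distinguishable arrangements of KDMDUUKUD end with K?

1120

With the last slot taken by K, it remains to arrange the other 8 letters (DMDUUKUD).
Those 8 letters have D appearing 3 times and U appearing 3 times, giving (8)!/(3!·3!) = 1120.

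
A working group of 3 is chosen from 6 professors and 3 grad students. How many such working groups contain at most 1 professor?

19

Split by how many professors are chosen (0 through 1).
Sum: C(6,0)·C(3,3) + C(6,1)·C(3,2) = 1 + 18 = 19.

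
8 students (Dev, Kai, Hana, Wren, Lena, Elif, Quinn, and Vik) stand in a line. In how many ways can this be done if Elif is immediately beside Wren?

Glue Elif and Wren into one block (2 internal orders), leaving 7 units to arrange in a row.
That gives 2 × 7! = 2 × 5040 = 10080.

10080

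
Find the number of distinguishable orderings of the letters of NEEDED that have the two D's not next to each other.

40

There are 6!/(3!·2!) = 60 arrangements of NEEDED in total.
If the two D's are adjacent, glue them into one block, leaving 5 items to arrange: (5)!/(3!) = 20 ways.
Subtracting, 60 − 20 = 40 arrangements keep the D's apart.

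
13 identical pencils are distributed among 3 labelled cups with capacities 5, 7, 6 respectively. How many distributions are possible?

21

By stars and bars, unrestricted non-negative solutions to x_1+…+x_3 = 13 number C(13+2,2) = 105.
Subtract solutions that violate a single cap (substitute x_i' = x_i − (cap_i+1)): x_1 ≥ 6 gives C(9,2) = 36; x_2 ≥ 8 gives C(7,2) = 21; x_3 ≥ 7 gives C(8,2) = 28. Together 85.
Add back pairs where two caps are both exceeded: 0 + 1 + 0 = 1.
By inclusion–exclusion the count is 105 − 85 + 1 = 21.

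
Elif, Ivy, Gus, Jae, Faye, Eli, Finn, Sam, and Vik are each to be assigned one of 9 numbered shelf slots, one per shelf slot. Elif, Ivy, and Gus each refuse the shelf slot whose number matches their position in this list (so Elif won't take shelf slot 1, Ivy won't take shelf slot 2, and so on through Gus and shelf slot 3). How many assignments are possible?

Let Aᵢ (for i ∈ {1, 2, 3}) be the placements that put person i in their forbidden shelf slot. Any j of these fix j positions, leaving (9−j)! ways to fill the rest, and there are C(3,j) ways to pick which j.
By inclusion–exclusion, the number of valid placements is Σ_{j=0}^{3} (−1)^j C(3,j)·(9−j)!.
Computing: 362880 − 120960 + 15120 − 720 = 256320.

256320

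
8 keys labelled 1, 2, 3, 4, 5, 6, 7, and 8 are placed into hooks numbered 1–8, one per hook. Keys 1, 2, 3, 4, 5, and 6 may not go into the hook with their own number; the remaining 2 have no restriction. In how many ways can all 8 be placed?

Let Aᵢ (for 1 ≤ i ≤ 6) be the placements that put key i in its forbidden hook. Any j of these fix j positions, leaving (8−j)! ways to fill the rest, and there are C(6,j) ways to pick which j.
By inclusion–exclusion, the number of valid placements is Σ_{j=0}^{6} (−1)^j C(6,j)·(8−j)!.
Computing: 40320 − 30240 + 10800 − 2400 + 360 − 36 + 2 = 18806.

18806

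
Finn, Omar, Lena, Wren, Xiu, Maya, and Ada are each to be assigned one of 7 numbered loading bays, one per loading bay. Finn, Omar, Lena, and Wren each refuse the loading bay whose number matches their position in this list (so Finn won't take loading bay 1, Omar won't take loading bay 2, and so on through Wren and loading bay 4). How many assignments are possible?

2790

Let Aᵢ (for 1 ≤ i ≤ 4) be the placements that put person i in their forbidden loading bay. Any j of these fix j positions, leaving (7−j)! ways to fill the rest, and there are C(4,j) ways to pick which j.
By inclusion–exclusion, the number of valid placements is Σ_{j=0}^{4} (−1)^j C(4,j)·(7−j)!.
Computing: 5040 − 2880 + 720 − 96 + 6 = 2790.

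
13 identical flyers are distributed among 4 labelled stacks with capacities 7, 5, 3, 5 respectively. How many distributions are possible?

By stars and bars, unrestricted non-negative solutions to x_1+…+x_4 = 13 number C(13+3,3) = 560.
Subtract solutions that violate a single cap (substitute x_i' = x_i − (cap_i+1)): x_1 ≥ 8 gives C(8,3) = 56; x_2 ≥ 6 gives C(10,3) = 120; x_3 ≥ 4 gives C(12,3) = 220; x_4 ≥ 6 gives C(10,3) = 120. Together 516.
Add back pairs where two caps are both exceeded: 0 + 4 + 0 + 20 + 4 + 20 = 48.
By inclusion–exclusion the count is 560 − 516 + 48 = 92.

92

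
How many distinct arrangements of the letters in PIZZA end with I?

Fix I in the last position and arrange the remaining 4 letters.
Those 4 letters have Z appearing twice, giving (4)!/(2!) = 12.

12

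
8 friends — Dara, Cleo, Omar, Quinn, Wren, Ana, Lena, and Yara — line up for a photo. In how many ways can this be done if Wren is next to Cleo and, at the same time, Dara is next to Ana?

Treat {Wren,Cleo} as one block (2 orders) and {Dara,Ana} as another (2 orders).
That leaves 6 units to arrange: 2 × 2 × 6! = 4 × 720 = 2880.

2880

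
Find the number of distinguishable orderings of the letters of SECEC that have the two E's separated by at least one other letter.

Total arrangements of SECEC: 5!/(2!·2!) = 30.
Arrangements with the E's together: treat EE as one letter, giving (4)!/(2!) = 12.
Subtracting, 30 − 12 = 18 arrangements keep the E's apart.

18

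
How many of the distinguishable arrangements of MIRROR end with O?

20

Fix O in the last position and arrange the remaining 5 letters.
Those 5 letters have R appearing 3 times, giving (5)!/(3!) = 20.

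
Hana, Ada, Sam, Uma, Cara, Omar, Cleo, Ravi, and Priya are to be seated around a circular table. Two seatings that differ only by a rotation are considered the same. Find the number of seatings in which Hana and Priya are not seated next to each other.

30240

Without the restriction there are (8)! = 40320 seatings.
Seatings with Hana beside Priya: treat them as a block with 2 internal orders, giving 2 × (7)! = 10080.
Subtracting, 40320 − 10080 = 30240.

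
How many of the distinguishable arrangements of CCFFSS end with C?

30

With the last slot taken by C, it remains to arrange the other 5 letters (CFFSS).
Those 5 letters have F appearing twice and S appearing twice, giving (5)!/(2!·2!) = 30.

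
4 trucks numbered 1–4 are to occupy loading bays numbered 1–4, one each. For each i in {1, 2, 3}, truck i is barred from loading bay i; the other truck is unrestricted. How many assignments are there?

11

Let Aᵢ (for i ∈ {1, 2, 3}) be the placements that put truck i in its forbidden loading bay. Any j of these fix j positions, leaving (4−j)! ways to fill the rest, and there are C(3,j) ways to pick which j.
By inclusion–exclusion, the number of valid placements is Σ_{j=0}^{3} (−1)^j C(3,j)·(4−j)!.
Computing: 24 − 18 + 6 − 1 = 11.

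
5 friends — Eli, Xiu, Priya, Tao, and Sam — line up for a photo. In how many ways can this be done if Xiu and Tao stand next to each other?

48

Glue Xiu and Tao into one block (2 internal orders), leaving 4 units to arrange in a row.
That gives 2 × 4! = 2 × 24 = 48.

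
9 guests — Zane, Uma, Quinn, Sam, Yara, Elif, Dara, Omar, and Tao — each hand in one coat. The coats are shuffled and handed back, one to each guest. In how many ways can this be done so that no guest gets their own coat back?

This is the derangement count D_9: permutations of 9 items with no fixed point.
By inclusion–exclusion this is Σ_{j=0}^{9} (−1)^j C(9,j)·(9−j)!.
Computing: 362880 − 362880 + 181440 − 60480 + 15120 − 3024 + 504 − 72 + 9 − 1 = 133496.

133496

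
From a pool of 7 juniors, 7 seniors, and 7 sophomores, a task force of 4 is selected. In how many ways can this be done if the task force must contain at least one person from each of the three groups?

With no constraint there are C(21,4) = 5985 possible selections.
Selections missing a whole group: no juniors → C(14,4) = 1001; no seniors → C(14,4) = 1001; no sophomores → C(14,4) = 1001.
Add back selections omitting two groups (i.e. drawn from a single group): C(7,4) + C(7,4) + C(7,4) = 105.
By inclusion–exclusion: 5985 − 3003 + 105 = 3087.

3087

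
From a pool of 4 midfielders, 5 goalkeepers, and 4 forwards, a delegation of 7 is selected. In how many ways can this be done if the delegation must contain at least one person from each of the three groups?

Total 7-person selections from all 13: C(13,7) = 1716.
Selections missing a whole group: no midfielders → C(9,7) = 36; no goalkeepers → C(8,7) = 8; no forwards → C(9,7) = 36.
Add back selections omitting two groups (i.e. drawn from a single group): C(4,7) + C(5,7) + C(4,7) = 0.
By inclusion–exclusion: 1716 − 80 + 0 = 1636.

1636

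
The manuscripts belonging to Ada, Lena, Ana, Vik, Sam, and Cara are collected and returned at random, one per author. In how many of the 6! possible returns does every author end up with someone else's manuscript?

This is the derangement count D_6: permutations of 6 items with no fixed point.
By inclusion–exclusion this is Σ_{j=0}^{6} (−1)^j C(6,j)·(6−j)!.
Computing: 720 − 720 + 360 − 120 + 30 − 6 + 1 = 265.

265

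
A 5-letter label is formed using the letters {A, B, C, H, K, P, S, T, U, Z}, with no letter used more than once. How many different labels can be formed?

Choose and order 5 of the 10 symbols: the first letter has 10 options, the next 9, and so on down to 6.
10 × 9 × 8 × 7 × 6 = 30240.

30240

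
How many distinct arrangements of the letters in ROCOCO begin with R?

10

Fix R in the first position and arrange the remaining 5 letters.
Those 5 letters have C appearing twice and O appearing 3 times, giving (5)!/(3!·2!) = 10.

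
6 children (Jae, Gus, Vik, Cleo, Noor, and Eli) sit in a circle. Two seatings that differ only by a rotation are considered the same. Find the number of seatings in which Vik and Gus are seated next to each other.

48

Glue Vik and Gus into a block (2 internal orders). Seating 5 units around a circle gives (4)! arrangements.
So 2 × (4)! = 2 × 24 = 48.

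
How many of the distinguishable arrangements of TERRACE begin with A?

Fix A in the first position and arrange the remaining 6 letters.
Those 6 letters have E appearing twice and R appearing twice, giving (6)!/(2!·2!) = 180.

180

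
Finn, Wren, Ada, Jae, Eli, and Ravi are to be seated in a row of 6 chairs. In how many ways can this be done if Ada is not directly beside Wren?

480

Of the 6! = 720 arrangements, those with Ada and Wren adjacent number 2 × 5! = 240 (treat the pair as a block with 2 internal orders).
Complementary counting: 720 − 240 = 480.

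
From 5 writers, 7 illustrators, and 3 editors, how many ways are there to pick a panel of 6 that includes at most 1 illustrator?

Split by how many illustrators are chosen (0 through 1).
Sum: C(7,0)·C(8,6) + C(7,1)·C(8,5) = 28 + 392 = 420.

420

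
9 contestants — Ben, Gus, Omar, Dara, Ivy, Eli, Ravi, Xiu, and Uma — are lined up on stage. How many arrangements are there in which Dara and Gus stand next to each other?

Treat {Dara, Gus} as a single unit. There are 8 units to order, and the pair itself can be ordered 2 ways.
That gives 2 × 8! = 2 × 40320 = 80640.

80640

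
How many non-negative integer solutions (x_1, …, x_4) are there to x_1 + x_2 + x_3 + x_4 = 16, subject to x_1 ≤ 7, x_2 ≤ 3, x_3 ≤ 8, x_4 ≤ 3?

Without the upper bounds there are C(19,3) = 969 ways to split 16 among 4 variables.
Subtract solutions that violate a single cap (substitute x_i' = x_i − (cap_i+1)): x_1 ≥ 8 gives C(11,3) = 165; x_2 ≥ 4 gives C(15,3) = 455; x_3 ≥ 9 gives C(10,3) = 120; x_4 ≥ 4 gives C(15,3) = 455. Together 1195.
Add back pairs where two caps are both exceeded: 35 + 0 + 35 + 20 + 165 + 20 = 275.
Subtract triples: 0 + 1 + 0 + 0 = 1.
By inclusion–exclusion the count is 969 − 1195 + 275 − 1 = 48.

48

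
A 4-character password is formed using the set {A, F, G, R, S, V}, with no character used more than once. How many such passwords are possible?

With no repetition, fill the 4 characters in order: 6 choices, then 5, down to 3.
6 × 5 × 4 × 3 = 360.

360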